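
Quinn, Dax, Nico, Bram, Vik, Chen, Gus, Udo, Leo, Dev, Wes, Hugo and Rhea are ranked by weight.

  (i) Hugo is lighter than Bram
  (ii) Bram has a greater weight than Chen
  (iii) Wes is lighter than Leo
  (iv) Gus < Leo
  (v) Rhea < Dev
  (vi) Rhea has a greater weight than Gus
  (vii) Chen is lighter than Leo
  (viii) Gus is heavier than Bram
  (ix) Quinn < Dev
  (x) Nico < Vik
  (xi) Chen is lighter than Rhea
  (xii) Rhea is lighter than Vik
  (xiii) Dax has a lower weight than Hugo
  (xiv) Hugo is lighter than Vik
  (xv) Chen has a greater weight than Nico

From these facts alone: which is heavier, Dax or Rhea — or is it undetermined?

The relevant relations are Dax < Hugo; Hugo < Bram; Bram < Gus; Gus < Rhea.
Together: Dax < Hugo < Bram < Gus < Rhea.
So Rhea is heavier.

Rhea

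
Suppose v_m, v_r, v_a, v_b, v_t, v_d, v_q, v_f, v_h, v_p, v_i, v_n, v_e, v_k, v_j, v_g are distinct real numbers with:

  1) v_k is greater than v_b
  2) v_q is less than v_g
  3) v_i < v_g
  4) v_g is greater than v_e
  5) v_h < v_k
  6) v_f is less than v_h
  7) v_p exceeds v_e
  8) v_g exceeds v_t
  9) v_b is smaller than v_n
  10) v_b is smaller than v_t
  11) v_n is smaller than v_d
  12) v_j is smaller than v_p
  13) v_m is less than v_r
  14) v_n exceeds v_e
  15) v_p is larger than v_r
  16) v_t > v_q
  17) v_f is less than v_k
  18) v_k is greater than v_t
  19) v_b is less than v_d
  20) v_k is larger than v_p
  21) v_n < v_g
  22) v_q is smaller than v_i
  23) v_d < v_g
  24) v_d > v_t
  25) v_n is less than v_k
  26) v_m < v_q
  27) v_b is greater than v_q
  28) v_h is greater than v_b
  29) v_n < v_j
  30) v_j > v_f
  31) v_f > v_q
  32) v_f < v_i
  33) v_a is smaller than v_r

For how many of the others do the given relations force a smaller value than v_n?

From v_n the given relations immediately reach v_b, v_e.
From those, v_q — 3 in total.
From those, v_m — 4 in total.
No other element is forced below v_n by the given relations, so the count is 4.

4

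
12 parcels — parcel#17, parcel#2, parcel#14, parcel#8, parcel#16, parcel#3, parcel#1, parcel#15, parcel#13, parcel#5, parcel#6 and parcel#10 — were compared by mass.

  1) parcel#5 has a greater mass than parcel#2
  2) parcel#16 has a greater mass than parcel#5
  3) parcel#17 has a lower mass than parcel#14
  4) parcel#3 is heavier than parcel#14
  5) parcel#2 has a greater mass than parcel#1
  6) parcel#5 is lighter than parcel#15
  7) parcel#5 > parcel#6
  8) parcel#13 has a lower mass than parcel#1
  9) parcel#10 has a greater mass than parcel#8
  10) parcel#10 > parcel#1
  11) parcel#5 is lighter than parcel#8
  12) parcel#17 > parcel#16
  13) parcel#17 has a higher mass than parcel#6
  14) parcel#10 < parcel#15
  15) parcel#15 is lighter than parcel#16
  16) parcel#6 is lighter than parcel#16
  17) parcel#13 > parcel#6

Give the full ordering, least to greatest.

parcel#6 < parcel#13 < parcel#1 < parcel#2 < parcel#5 < parcel#8 < parcel#10 < parcel#15 < parcel#16 < parcel#17 < parcel#14 < parcel#3

Each adjacent pair is fixed by a given relation: parcel#6 < parcel#13; parcel#13 < parcel#1; parcel#1 < parcel#2; parcel#2 < parcel#5; parcel#5 < parcel#8; parcel#8 < parcel#10; parcel#10 < parcel#15; parcel#15 < parcel#16; parcel#16 < parcel#17; parcel#17 < parcel#14; parcel#14 < parcel#3. Chaining them end to end gives the full order.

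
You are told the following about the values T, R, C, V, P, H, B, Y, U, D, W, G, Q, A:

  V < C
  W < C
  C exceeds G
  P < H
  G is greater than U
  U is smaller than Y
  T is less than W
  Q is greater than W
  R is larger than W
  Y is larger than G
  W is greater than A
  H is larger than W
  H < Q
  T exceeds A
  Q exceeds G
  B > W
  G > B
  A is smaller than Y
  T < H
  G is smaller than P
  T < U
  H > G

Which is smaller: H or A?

A

Chaining the given relations: A < T < W < B < G < P < H.
So A < H; A is the smaller of the two.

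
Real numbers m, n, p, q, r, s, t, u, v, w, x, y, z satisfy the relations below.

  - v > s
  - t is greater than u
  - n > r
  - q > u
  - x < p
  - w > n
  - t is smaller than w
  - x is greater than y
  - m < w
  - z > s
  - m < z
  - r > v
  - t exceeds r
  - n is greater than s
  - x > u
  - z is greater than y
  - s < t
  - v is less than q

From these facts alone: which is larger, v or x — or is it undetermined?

Following every chain through v: above v we get q, r, n, t, w; below v we get s.
x is not reached, and no chain runs the other way from x to v.
So the given relations leave the order of v and x undetermined.

undetermined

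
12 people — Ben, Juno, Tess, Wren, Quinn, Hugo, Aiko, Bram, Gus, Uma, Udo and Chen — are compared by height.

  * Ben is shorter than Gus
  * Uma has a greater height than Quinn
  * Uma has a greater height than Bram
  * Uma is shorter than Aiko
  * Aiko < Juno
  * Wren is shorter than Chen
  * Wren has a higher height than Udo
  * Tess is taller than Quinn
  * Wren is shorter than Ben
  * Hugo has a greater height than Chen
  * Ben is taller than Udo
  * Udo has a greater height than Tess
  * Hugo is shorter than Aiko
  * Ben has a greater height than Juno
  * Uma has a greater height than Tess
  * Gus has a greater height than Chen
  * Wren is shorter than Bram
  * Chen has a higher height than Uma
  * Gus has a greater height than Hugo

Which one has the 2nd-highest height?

Ben

Piecing the relations together gives one ordering: Quinn < Tess < Udo < Wren < Bram < Uma < Chen < Hugo < Aiko < Juno < Ben < Gus.
The 2nd largest is Ben.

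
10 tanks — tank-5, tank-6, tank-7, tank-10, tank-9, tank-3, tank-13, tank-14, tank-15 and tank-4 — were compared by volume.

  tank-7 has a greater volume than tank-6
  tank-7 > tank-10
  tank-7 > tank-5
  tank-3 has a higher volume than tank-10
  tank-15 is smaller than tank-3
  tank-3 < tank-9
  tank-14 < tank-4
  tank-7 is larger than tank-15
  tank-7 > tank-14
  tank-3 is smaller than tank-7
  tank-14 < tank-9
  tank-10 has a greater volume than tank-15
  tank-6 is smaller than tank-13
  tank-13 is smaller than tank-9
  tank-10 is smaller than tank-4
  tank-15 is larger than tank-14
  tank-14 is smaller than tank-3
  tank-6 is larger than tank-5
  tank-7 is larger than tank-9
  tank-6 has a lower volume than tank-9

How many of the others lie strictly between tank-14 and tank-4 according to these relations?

2

Chaining upward from tank-14 reaches: tank-15, tank-10, tank-3, tank-9, tank-7.
Chaining downward from tank-4 reaches: tank-15, tank-10.
Strictly between tank-14 and tank-4 are those in both lists: tank-15, tank-10 — 2 elements.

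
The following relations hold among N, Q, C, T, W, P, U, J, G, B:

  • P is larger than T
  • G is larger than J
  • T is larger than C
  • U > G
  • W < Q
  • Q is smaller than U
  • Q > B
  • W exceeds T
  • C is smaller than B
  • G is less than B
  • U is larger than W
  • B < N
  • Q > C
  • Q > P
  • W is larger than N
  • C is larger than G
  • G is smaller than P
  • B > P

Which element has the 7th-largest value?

T

The consecutive relations fix a unique order: J < G < C < T < P < B < N < W < Q < U.
The 7th largest is T.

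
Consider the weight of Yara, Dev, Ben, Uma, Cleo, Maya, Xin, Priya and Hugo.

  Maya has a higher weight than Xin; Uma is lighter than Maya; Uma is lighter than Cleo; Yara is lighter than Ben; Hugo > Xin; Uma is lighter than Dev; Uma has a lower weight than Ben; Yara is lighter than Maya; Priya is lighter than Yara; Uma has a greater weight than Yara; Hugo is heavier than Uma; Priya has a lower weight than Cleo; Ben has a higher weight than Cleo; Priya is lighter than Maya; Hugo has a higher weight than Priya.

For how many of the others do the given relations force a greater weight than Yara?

6

The elements the relations force above Yara are Uma, Cleo, Ben, Dev, Hugo, Maya — no chain reaches any other.
That is 6.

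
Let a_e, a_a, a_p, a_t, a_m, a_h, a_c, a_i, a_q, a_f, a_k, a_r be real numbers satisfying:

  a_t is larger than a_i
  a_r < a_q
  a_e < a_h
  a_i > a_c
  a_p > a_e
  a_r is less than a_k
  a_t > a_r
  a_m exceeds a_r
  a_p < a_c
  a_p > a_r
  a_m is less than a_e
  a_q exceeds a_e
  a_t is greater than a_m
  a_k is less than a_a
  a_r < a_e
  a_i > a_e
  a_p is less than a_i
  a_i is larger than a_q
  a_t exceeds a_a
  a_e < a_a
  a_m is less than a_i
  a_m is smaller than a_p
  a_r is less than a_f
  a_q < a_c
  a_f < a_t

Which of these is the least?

a_m is not least since a_r < a_m; a_k is not least since a_r < a_k; a_e is not least since a_m < a_e; a_q is not least since a_e < a_q; a_p is not least since a_r < a_p; a_f is not least since a_r < a_f; a_c is not least since a_p < a_c; a_i is not least since a_q < a_i; a_h is not least since a_e < a_h; a_a is not least since a_e < a_a; a_t is not least since a_r < a_t.
Only a_r has nothing below it, so a_r is the least.

a_r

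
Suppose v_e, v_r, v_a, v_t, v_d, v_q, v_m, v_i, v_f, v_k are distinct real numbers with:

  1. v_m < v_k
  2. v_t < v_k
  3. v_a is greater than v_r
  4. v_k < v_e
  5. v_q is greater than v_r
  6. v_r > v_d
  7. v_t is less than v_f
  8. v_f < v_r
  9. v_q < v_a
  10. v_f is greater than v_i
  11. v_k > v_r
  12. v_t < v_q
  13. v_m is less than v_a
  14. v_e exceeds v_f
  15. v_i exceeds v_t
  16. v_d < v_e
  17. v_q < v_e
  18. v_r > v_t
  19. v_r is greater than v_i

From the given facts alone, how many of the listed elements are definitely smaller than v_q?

Directly below v_q: v_t, v_r.
One step further: v_d, v_i, v_f (5 so far).
No other element is forced below v_q by the given relations, so the count is 5.

5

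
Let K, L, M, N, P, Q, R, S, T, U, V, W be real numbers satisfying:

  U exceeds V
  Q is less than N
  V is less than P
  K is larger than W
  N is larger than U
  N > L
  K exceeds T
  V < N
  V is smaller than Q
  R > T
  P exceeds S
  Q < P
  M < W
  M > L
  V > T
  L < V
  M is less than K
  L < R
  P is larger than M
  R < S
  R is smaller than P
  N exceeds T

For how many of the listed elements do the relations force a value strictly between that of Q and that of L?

The relations place L below Q. An element lies strictly between them when it is forced above L and also forced below Q.
Above L: {R, V, U, N, M, W, S, P, K}. Below Q: {T, V}.
Intersection: {V} — 1.

1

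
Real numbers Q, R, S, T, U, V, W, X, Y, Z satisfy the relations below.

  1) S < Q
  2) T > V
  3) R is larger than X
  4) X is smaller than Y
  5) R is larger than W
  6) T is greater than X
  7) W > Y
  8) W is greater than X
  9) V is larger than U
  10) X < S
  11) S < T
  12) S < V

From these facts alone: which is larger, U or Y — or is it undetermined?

Following every chain through U: above U we get V, T.
Y is not reached, and no chain runs the other way from Y to U.
So the given relations leave the order of U and Y undetermined.

undetermined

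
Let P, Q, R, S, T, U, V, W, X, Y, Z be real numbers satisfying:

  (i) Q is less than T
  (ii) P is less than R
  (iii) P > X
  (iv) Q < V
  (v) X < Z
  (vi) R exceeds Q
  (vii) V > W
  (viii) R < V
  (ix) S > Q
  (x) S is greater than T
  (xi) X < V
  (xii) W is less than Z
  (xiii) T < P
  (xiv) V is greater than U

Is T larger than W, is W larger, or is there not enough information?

undetermined

Following every chain through T: above T we get S, P, R, V; below T we get Q.
W is not reached, and no chain runs the other way from W to T.
So the given relations leave the order of T and W undetermined.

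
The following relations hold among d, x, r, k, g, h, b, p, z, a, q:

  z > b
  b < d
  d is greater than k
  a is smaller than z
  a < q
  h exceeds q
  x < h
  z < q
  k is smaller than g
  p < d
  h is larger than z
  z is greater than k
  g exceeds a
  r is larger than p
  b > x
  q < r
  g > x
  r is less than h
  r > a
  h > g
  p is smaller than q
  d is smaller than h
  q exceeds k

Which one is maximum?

h

Chaining downward from h: directly below it, x, z, g, d, q, r; then k, a, p, b.
That covers every other element, and nothing is given above h, so h is the maximum.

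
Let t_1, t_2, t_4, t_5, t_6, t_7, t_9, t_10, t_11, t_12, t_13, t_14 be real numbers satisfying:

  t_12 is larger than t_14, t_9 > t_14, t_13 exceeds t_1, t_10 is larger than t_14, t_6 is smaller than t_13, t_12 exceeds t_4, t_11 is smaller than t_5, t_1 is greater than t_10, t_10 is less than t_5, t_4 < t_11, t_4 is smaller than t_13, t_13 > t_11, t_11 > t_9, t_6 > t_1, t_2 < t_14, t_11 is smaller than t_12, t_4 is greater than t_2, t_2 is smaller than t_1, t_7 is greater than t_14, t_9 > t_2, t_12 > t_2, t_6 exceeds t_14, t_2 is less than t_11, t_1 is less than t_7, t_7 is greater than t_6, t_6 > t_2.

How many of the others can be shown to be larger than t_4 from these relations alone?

Directly above t_4: t_11, t_12, t_13.
One step further: t_5 (4 so far).
No other element is forced above t_4 by the given relations, so the count is 4.

4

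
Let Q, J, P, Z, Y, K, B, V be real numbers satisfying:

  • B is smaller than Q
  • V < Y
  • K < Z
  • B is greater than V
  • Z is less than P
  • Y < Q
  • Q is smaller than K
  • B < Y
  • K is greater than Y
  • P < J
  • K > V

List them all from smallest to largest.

V < B < Y < Q < K < Z < P < J

Nothing is placed below V, so it is least; from there V < B; B < Y; Y < Q; Q < K; K < Z; Z < P; P < J, each given directly.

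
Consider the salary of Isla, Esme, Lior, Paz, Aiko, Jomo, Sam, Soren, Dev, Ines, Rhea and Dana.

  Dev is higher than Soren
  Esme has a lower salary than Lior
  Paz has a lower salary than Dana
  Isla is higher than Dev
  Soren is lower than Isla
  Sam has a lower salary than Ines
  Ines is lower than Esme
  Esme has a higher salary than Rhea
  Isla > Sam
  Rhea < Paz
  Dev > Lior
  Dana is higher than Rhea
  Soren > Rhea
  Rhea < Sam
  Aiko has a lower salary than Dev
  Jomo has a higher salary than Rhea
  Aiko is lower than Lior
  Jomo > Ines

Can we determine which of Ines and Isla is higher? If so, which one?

The relevant relations are Ines < Esme; Esme < Lior; Lior < Dev; Dev < Isla.
Together: Ines < Esme < Lior < Dev < Isla.
So Isla is higher.

Isla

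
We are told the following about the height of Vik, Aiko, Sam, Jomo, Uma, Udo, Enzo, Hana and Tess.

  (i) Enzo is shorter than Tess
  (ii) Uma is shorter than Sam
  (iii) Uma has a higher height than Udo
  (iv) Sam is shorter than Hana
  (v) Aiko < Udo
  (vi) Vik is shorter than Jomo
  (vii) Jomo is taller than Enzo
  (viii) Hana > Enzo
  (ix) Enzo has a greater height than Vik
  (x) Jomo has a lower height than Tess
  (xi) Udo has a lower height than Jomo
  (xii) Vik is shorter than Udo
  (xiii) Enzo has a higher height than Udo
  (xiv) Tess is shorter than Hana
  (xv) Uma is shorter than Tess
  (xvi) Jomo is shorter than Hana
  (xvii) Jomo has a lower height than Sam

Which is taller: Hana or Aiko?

Hana

Aiko < Udo and Udo < Enzo give Aiko < Enzo.
With Enzo < Jomo: Aiko < Udo < Enzo < Jomo.
With Jomo < Tess: Aiko < Udo < Enzo < Jomo < Tess.
Then Tess < Hana extends the chain to Hana.
So Aiko < Hana; Hana is the taller of the two.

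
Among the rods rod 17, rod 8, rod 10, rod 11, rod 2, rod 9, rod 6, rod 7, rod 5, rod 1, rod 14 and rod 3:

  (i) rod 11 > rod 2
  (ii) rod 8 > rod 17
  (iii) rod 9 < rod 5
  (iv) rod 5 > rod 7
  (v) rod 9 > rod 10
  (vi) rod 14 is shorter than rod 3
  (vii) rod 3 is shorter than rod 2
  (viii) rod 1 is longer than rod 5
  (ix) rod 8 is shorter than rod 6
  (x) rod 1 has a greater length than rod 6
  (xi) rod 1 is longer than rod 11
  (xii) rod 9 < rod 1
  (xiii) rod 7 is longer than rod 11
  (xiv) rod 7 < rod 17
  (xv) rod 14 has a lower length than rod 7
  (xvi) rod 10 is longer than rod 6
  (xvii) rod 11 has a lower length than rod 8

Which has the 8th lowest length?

rod 6

Chaining the given pairs: rod 14 < rod 3 < rod 2 < rod 11 < rod 7 < rod 17 < rod 8 < rod 6 < rod 10 < rod 9 < rod 5 < rod 1.
The 8th smallest is rod 6.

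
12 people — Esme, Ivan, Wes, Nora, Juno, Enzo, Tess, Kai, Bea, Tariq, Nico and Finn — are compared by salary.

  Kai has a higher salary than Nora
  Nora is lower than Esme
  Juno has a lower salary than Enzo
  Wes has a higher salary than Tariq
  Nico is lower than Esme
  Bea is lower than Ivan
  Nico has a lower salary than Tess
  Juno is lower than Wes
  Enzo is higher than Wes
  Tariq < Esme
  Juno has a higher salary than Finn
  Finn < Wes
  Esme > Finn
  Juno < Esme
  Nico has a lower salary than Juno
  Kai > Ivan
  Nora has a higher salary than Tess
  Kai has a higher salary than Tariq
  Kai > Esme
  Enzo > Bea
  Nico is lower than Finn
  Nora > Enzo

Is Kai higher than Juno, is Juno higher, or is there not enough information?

Juno < Wes and Wes < Enzo give Juno < Enzo.
Then Enzo < Nora extends the chain to Nora.
With Nora < Esme: Juno < Wes < Enzo < Nora < Esme.
Then Esme < Kai extends the chain to Kai.
So Kai is higher.

Kai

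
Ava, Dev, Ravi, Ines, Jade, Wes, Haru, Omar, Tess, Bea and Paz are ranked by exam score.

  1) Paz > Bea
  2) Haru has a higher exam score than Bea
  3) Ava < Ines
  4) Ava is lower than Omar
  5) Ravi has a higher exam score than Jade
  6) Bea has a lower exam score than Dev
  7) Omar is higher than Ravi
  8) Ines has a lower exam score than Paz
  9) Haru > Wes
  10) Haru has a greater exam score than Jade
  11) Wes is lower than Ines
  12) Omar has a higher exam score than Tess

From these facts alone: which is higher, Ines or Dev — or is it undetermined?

undetermined

Following every chain through Dev: below Dev we get Bea.
Ines is not reached, and no chain runs the other way from Ines to Dev.
So the given relations leave the order of Dev and Ines undetermined.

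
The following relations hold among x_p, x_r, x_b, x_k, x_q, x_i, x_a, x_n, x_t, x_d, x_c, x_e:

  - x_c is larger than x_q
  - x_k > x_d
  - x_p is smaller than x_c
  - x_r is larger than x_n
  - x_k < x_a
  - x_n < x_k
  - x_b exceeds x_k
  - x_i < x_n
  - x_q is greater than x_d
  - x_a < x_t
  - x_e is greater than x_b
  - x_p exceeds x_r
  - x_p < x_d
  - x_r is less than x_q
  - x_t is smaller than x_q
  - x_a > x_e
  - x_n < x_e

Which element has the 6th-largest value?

x_b

Chaining the given pairs: x_i < x_n < x_r < x_p < x_d < x_k < x_b < x_e < x_a < x_t < x_q < x_c.
Counting 6 from the largest end gives x_b.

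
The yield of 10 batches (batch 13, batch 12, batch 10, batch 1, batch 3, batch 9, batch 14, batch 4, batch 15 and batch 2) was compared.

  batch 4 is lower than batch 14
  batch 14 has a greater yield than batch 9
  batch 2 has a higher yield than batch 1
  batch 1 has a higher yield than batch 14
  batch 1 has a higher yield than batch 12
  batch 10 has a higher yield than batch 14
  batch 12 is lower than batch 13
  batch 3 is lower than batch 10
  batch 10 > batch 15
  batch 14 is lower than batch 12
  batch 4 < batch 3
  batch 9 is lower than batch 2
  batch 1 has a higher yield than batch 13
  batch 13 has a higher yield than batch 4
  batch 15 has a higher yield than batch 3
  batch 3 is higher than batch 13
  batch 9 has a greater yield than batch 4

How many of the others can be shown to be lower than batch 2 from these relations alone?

6

Directly below batch 2: batch 9, batch 1.
One step further: batch 4, batch 14, batch 12, batch 13 (6 so far).
Nothing else is reachable below batch 2; 6 in all.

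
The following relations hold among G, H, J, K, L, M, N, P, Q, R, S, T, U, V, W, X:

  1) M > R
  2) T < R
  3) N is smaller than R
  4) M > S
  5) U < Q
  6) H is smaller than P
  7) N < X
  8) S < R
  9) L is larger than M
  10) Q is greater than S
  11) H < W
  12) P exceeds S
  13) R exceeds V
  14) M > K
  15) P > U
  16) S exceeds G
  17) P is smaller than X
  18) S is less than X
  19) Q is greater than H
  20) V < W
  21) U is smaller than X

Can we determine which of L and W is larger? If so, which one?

Following every chain through W: below W we get V, H.
L is not reached, and no chain runs the other way from L to W.
So the given relations leave the order of W and L undetermined.

undetermined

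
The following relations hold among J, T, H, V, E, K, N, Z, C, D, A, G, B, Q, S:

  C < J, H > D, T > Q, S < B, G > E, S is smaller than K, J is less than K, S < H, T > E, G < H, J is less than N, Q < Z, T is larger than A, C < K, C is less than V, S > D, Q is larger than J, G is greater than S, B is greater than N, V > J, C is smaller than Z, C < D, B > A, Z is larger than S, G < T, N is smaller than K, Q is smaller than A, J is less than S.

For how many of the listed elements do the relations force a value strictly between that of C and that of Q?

Chaining upward from C reaches: J, D, N, S, G, V, A, T, B, H, Z, K.
Chaining downward from Q reaches: J.
Strictly between C and Q are those in both lists: J — 1 element.

1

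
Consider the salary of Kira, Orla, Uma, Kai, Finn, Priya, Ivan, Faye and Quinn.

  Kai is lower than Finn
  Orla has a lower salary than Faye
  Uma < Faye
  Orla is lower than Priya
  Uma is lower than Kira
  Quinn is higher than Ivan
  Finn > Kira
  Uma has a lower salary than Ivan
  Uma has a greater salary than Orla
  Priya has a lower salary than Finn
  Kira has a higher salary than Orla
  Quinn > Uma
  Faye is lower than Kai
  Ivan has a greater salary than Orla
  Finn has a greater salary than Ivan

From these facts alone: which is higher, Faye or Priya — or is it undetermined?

Following every chain through Priya: above Priya we get Finn; below Priya we get Orla.
Faye is not reached, and no chain runs the other way from Faye to Priya.
So the given relations leave the order of Priya and Faye undetermined.

undetermined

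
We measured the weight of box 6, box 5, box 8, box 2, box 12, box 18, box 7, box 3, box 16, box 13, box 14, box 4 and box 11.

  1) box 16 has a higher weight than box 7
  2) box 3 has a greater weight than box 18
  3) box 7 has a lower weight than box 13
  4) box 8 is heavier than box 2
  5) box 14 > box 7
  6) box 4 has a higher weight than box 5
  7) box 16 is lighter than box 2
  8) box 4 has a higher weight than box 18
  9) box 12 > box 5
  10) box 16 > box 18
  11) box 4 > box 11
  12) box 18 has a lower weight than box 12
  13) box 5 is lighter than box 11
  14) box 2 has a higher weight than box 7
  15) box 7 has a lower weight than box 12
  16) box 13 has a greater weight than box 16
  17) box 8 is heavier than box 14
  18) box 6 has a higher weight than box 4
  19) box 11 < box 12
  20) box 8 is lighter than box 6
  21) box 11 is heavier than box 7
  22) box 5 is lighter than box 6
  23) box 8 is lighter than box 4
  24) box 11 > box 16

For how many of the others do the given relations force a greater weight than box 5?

4

The elements the relations force above box 5 are box 11, box 12, box 4, box 6 — no chain reaches any other.
That is 4.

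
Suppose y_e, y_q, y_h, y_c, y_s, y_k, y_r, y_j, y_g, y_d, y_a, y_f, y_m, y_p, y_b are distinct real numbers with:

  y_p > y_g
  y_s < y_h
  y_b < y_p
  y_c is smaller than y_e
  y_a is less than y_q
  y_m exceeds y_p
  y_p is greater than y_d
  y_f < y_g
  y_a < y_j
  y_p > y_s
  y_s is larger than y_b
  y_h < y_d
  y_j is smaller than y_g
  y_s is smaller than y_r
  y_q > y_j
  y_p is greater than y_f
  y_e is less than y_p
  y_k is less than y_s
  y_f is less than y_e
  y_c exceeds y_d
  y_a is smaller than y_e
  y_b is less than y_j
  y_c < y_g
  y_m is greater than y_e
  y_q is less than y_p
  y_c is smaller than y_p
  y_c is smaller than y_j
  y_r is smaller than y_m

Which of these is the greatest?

y_k is not greatest since y_k < y_s; y_f is not greatest since y_f < y_g; y_b is not greatest since y_b < y_s; y_a is not greatest since y_a < y_j; y_s is not greatest since y_s < y_r; y_h is not greatest since y_h < y_d; y_d is not greatest since y_d < y_c; y_c is not greatest since y_c < y_j; y_e is not greatest since y_e < y_m; y_r is not greatest since y_r < y_m; y_j is not greatest since y_j < y_q; y_g is not greatest since y_g < y_p; y_q is not greatest since y_q < y_p; y_p is not greatest since y_p < y_m.
Only y_m has nothing above it, so y_m is the greatest.

y_m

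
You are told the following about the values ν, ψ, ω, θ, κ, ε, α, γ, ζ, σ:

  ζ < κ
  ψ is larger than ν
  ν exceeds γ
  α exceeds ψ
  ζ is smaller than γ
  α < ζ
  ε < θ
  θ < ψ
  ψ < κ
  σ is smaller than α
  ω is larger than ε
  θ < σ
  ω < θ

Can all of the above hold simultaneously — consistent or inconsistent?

inconsistent

Chaining the given relations yields α < ζ < γ < ν < ψ, so α < ψ. But one relation states ψ < α. These cannot both hold.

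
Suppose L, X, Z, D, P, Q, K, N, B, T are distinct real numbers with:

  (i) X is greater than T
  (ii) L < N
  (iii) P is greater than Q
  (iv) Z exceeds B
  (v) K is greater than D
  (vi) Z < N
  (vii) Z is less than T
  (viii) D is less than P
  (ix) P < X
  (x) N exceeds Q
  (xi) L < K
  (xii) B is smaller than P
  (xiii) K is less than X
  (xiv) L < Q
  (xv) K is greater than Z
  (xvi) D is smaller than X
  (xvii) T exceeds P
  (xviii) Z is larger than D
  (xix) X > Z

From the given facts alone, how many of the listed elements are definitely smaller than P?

4

Directly below P: D, B, Q.
One step further: L (4 so far).
Nothing else is reachable below P; 4 in all.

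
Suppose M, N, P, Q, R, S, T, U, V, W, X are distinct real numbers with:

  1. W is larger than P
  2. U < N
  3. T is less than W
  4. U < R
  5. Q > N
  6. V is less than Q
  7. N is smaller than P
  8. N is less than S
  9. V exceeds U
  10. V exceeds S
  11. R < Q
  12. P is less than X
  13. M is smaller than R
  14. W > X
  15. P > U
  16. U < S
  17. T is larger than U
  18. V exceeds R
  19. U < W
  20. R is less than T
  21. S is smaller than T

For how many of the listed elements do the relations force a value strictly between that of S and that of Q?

1

The relations place S below Q. An element lies strictly between them when it is forced above S and also forced below Q.
Above S: {T, V, W}. Below Q: {M, U, R, N, V}.
Intersection: {V} — 1.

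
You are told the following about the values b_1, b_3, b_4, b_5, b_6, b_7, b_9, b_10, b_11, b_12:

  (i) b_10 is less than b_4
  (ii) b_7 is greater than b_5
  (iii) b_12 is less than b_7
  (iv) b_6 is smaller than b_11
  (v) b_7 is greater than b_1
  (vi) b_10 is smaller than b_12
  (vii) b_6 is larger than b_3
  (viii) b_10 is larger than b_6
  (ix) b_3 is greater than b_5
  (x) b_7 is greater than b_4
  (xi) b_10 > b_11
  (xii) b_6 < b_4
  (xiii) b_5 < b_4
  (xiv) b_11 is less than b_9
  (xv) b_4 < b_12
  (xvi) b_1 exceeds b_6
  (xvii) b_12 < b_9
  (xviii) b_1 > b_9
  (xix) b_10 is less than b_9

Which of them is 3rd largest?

Piecing the relations together gives one ordering: b_5 < b_3 < b_6 < b_11 < b_10 < b_4 < b_12 < b_9 < b_1 < b_7.
Counting 3 from the largest end gives b_9.

b_9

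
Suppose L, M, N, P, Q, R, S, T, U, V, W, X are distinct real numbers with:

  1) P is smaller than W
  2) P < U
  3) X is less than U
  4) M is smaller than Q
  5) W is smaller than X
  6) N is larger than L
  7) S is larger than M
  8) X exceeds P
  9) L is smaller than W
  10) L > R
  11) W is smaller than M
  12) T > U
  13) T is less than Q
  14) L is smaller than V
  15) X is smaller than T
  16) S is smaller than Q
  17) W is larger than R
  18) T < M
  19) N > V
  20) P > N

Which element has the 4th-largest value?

The consecutive relations fix a unique order: R < L < V < N < P < W < X < U < T < M < S < Q.
The 4th largest is T.

T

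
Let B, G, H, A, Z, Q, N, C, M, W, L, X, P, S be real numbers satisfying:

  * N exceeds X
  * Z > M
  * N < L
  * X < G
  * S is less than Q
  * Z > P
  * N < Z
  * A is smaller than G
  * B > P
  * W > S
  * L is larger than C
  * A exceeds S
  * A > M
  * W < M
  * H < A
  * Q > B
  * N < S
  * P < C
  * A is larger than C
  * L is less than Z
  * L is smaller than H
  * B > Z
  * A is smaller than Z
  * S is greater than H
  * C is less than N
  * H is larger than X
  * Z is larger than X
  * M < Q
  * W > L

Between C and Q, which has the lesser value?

Chaining the given relations: C < N < L < H < S < W < M < A < Z < B < Q.
So C < Q; C is the smaller of the two.

C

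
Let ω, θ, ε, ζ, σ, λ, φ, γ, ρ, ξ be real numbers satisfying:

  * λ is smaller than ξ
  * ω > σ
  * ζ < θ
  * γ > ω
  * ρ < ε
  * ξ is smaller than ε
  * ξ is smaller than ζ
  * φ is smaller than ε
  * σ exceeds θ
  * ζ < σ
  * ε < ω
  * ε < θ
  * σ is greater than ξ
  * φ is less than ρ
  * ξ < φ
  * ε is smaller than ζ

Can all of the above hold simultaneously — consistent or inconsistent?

consistent

The single ordering λ < ξ < φ < ρ < ε < ζ < θ < σ < ω < γ satisfies every listed relation, so no contradiction arises.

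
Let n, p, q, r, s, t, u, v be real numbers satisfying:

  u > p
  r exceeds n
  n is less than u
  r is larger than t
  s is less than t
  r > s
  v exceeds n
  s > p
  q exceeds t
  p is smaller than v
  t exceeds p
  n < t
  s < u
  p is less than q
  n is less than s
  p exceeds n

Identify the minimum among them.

Chaining upward from n: directly above it, p, s, u, t, r, v; then q.
That covers every other element, and nothing is given below n, so n is the minimum.

n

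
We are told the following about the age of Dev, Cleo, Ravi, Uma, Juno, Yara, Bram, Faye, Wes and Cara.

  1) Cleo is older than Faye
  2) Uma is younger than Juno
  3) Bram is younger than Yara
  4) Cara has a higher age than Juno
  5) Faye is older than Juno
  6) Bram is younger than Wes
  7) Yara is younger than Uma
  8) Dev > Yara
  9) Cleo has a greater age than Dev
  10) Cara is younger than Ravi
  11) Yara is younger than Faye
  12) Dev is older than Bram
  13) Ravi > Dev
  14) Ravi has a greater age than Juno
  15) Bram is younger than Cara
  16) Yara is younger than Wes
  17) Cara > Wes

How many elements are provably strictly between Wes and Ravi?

1

The relations place Wes below Ravi. An element lies strictly between them when it is forced above Wes and also forced below Ravi.
Above Wes: {Cara}. Below Ravi: {Bram, Yara, Dev, Uma, Juno, Cara}.
Intersection: {Cara} — 1.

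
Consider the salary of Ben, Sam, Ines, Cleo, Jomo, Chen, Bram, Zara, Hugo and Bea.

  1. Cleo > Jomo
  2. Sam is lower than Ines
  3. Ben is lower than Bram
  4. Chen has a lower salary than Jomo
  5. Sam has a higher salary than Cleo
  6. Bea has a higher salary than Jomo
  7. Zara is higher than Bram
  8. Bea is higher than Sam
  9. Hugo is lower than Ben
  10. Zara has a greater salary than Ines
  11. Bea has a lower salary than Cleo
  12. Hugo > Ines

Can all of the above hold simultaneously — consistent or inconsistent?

inconsistent

Chaining the given relations yields Bea < Cleo < Sam, so Bea < Sam. But one relation states Sam < Bea. These cannot both hold.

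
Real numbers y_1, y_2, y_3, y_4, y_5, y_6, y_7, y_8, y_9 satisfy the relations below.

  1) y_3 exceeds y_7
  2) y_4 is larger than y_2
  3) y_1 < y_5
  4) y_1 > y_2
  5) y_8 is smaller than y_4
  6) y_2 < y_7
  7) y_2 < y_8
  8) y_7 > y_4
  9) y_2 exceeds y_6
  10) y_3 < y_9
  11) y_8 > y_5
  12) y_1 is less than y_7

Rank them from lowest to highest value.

The consecutive links are each given: y_6 < y_2; y_2 < y_1; y_1 < y_5; y_5 < y_8; y_8 < y_4; y_4 < y_7; y_7 < y_3; y_3 < y_9.

y_6 < y_2 < y_1 < y_5 < y_8 < y_4 < y_7 < y_3 < y_9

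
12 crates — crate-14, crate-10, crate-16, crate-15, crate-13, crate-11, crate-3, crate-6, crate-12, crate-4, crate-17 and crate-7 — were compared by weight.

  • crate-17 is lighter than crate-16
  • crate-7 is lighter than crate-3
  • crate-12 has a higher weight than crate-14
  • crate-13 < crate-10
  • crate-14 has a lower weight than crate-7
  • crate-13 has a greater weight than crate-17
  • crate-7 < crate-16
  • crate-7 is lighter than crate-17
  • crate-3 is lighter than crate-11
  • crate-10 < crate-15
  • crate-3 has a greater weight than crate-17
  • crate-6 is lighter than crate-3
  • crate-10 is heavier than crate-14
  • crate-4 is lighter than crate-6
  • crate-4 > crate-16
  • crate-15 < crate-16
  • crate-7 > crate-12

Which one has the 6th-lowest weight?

Piecing the relations together gives one ordering: crate-14 < crate-12 < crate-7 < crate-17 < crate-13 < crate-10 < crate-15 < crate-16 < crate-4 < crate-6 < crate-3 < crate-11.
Counting 6 from the smallest end gives crate-10.

crate-10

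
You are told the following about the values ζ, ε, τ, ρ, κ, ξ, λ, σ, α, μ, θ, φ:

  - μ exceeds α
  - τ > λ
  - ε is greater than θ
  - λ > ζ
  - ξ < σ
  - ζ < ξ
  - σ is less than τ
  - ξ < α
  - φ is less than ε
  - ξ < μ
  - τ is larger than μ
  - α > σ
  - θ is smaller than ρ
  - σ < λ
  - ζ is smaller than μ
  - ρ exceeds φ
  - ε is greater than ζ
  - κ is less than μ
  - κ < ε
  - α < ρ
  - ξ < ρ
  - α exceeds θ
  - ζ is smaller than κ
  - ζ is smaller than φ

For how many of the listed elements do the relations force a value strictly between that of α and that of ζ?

Chaining upward from ζ reaches: ξ, σ, φ, κ, ε, ρ, λ, μ, τ.
Chaining downward from α reaches: ξ, σ, θ.
Strictly between ζ and α are those in both lists: ξ, σ — 2 elements.

2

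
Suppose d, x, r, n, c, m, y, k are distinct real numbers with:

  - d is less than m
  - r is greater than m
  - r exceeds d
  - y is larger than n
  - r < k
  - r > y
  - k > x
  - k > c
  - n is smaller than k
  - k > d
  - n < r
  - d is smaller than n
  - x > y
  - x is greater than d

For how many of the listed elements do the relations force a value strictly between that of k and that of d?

5

The relations place d below k. An element lies strictly between them when it is forced above d and also forced below k.
Above d: {n, m, y, r, x}. Below k: {c, n, m, y, r, x}.
Intersection: {n, m, y, r, x} — 5.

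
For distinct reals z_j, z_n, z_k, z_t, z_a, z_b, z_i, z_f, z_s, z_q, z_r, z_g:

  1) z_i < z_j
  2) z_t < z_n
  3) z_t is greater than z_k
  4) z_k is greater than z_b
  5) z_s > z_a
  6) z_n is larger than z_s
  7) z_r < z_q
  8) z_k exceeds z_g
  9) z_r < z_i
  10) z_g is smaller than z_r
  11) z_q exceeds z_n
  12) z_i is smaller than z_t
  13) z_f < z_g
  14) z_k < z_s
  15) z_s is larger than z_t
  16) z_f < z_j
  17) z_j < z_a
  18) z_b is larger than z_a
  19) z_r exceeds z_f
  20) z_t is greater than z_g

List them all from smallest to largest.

z_f < z_g < z_r < z_i < z_j < z_a < z_b < z_k < z_t < z_s < z_n < z_q

The consecutive links are each given: z_f < z_g; z_g < z_r; z_r < z_i; z_i < z_j; z_j < z_a; z_a < z_b; z_b < z_k; z_k < z_t; z_t < z_s; z_s < z_n; z_n < z_q.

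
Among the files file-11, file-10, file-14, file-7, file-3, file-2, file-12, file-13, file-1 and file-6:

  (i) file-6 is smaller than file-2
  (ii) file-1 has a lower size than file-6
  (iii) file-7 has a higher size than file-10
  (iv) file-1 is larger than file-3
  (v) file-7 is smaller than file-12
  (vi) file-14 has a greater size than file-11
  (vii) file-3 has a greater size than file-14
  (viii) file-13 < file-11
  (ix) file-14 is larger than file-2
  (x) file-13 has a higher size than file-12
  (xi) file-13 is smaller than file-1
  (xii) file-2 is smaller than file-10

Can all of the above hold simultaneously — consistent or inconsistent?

inconsistent

Chaining the given relations yields file-6 < file-2 < file-10 < file-7 < file-12 < file-13 < file-11 < file-14 < file-3 < file-1, so file-6 < file-1. But one relation states file-1 < file-6. These cannot both hold.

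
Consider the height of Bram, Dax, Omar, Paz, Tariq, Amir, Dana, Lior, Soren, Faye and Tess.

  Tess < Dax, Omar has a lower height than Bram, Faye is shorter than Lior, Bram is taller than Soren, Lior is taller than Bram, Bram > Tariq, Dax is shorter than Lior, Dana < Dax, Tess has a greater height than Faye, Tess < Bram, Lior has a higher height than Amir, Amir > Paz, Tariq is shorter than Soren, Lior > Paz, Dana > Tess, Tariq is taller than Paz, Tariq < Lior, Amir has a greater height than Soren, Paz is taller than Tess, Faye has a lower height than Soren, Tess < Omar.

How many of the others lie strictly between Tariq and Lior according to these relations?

3

Chaining upward from Tariq reaches: Soren, Bram, Amir.
Chaining downward from Lior reaches: Faye, Tess, Dana, Paz, Dax, Soren, Omar, Bram, Amir.
Strictly between Tariq and Lior are those in both lists: Soren, Bram, Amir — 3 elements.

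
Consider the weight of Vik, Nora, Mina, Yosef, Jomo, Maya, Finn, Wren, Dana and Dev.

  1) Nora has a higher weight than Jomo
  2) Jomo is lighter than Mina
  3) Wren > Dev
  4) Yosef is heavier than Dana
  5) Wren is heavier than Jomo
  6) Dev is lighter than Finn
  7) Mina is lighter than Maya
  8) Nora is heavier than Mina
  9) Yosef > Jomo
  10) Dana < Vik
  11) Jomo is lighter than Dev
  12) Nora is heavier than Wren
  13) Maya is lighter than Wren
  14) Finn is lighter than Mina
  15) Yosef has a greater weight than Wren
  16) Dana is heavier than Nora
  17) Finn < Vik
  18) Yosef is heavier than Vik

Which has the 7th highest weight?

Piecing the relations together gives one ordering: Jomo < Dev < Finn < Mina < Maya < Wren < Nora < Dana < Vik < Yosef.
The 7th largest is Mina.

Mina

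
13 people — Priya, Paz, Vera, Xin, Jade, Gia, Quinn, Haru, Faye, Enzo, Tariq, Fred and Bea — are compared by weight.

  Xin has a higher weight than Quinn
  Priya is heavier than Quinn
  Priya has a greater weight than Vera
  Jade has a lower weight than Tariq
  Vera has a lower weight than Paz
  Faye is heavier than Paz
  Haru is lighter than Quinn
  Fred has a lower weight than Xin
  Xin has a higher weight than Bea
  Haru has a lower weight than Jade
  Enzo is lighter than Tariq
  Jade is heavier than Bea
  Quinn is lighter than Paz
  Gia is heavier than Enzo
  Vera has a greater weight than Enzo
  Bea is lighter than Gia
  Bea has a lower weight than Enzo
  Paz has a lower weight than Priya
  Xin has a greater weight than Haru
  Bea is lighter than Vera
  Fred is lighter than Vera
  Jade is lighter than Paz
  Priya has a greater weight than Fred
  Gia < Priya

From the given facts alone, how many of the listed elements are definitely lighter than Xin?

Directly below Xin: Fred, Bea, Haru, Quinn.
No other element is forced below Xin by the given relations, so the count is 4.

4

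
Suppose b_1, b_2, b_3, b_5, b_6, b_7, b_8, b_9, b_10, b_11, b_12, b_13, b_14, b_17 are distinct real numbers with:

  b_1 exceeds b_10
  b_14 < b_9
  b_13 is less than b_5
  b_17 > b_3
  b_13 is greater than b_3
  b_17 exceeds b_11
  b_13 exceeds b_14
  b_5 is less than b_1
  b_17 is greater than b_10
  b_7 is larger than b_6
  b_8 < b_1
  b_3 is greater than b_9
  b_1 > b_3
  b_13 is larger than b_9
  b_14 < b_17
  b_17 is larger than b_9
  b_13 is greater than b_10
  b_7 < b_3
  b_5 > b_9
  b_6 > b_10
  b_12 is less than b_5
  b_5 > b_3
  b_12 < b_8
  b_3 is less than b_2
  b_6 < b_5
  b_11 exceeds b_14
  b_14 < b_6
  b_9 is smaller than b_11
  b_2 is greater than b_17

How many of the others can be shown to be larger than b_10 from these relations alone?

Directly above b_10: b_6, b_13, b_17, b_1.
One step further: b_7, b_5, b_2 (7 so far).
One step further: b_3 (8 so far).
No other element is forced above b_10 by the given relations, so the count is 8.

8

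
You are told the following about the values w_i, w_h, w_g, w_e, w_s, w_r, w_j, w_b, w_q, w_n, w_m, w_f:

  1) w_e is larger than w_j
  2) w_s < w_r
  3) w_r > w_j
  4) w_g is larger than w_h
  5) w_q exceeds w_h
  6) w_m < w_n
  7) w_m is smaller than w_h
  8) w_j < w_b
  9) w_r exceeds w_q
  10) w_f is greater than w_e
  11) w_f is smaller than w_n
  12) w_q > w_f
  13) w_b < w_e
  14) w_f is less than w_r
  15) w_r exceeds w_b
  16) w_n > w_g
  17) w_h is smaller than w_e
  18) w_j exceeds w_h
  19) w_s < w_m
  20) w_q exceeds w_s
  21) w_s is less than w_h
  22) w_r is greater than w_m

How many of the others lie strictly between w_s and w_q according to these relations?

Chaining upward from w_s reaches: w_m, w_h, w_j, w_g, w_b, w_e, w_f, w_n, w_r.
Chaining downward from w_q reaches: w_m, w_h, w_j, w_b, w_e, w_f.
Strictly between w_s and w_q are those in both lists: w_m, w_h, w_j, w_b, w_e, w_f — 6 elements.

6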